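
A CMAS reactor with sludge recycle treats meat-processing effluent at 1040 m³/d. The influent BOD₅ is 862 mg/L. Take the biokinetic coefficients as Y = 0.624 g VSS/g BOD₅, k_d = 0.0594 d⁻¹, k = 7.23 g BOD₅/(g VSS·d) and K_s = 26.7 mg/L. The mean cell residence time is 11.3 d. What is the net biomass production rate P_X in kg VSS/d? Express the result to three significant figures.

P_X ≈ 334 kg VSS/d

For a completely mixed reactor with recycle the Lawrence–McCarty relation gives S = K_s·(1 + k_d·θ_c) / [θ_c·(Y·k − k_d) − 1] = 26.7 × (1 + 0.0594 × 11.3) / [11.3 × (0.624 × 7.23 − 0.0594) − 1] = 44.62 / 49.31 = 0.9049 mg/L.
Observed yield with endogenous decay: Y_obs = Y / (1 + k_d·θ_c) = 0.624 / (1 + 0.0594 × 11.3) = 0.624 / 1.671 = 0.3734 g VSS/g BOD₅.
Q·(S₀ − S) = 1040 × (862 − 0.905) × 10⁻³ = 895.5 kg/d removed.
Net biomass production P_X = Y_obs × Q·(S₀ − S) = 0.3734 × 895.5 = 334.4 kg VSS/d.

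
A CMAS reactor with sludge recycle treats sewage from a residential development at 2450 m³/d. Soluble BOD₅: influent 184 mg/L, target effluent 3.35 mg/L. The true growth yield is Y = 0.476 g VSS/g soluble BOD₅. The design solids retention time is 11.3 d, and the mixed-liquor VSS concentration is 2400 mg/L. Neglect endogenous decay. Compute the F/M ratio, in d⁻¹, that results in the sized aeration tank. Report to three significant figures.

F/M ≈ 0.189 d⁻¹

Biomass mass balance (decay neglected): V·X = Y·Q·(S₀ − S)·θ_c, so V = 0.476 × 2450 × (184 − 3.35) × 11.3 / 2400 = 991.9 m³.
F/M = Q·S₀ / (V·X) = 2450 × 184 / (991.9 × 2400) = 0.1894 g soluble BOD₅·(g VSS·d)⁻¹.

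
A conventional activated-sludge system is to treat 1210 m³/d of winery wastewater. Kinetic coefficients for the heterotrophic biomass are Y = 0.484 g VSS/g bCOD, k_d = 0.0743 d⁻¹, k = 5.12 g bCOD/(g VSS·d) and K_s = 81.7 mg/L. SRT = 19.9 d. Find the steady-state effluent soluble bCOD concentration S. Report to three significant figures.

S ≈ 4.32 mg/L

For a completely mixed reactor with recycle the Lawrence–McCarty relation gives S = K_s·(1 + k_d·θ_c) / [θ_c·(Y·k − k_d) − 1] = 81.7 × (1 + 0.0743 × 19.9) / [19.9 × (0.484 × 5.12 − 0.0743) − 1] = 202.5 / 46.84 = 4.324 mg/L.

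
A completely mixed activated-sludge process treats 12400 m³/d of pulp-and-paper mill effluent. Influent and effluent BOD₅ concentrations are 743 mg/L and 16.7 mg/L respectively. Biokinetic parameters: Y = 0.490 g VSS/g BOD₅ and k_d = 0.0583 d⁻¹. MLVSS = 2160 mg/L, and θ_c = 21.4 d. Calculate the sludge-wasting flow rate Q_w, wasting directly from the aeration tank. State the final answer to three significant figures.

Q_w ≈ 909 m³/d

From the SRT design equation V = Y Q (S₀−S) θ_c / [X (1 + k_d θ_c)] = 0.490 × 12400 × (743 − 16.7) × 21.4 / [2160 × (1 + 0.0583 × 21.4)] = 9.44×10^7 / 4855 = 19452 m³.
For wasting at MLVSS concentration, Q_w = V/θ_c = 19452/21.4 = 909.0 m³/d.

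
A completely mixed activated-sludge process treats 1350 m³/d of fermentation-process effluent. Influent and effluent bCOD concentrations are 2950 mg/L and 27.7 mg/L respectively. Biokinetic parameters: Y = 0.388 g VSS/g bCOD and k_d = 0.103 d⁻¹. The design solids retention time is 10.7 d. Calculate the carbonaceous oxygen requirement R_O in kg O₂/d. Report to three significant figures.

The observed yield is Y_obs = Y/(1 + k_d·θ_c) = 0.388 / (1 + 0.103 × 10.7) = 0.388 / 2.102 = 0.1846 g VSS per g bCOD removed.
Substrate removed = Q·(S₀ − S) = 1350 m³/d × (2950 − 27.7) g/m³ = 3.95×10^6 g/d = 3945 kg/d.
Net sludge production P_X = 0.1846 × 3945 = 728.2 kg VSS/d.
R_O = Q·(S₀ − S) − 1.42·P_X = 3945 − 1.42 × 728.2 = 2911 kg O₂/d.

R_O ≈ 2910 kg O₂/d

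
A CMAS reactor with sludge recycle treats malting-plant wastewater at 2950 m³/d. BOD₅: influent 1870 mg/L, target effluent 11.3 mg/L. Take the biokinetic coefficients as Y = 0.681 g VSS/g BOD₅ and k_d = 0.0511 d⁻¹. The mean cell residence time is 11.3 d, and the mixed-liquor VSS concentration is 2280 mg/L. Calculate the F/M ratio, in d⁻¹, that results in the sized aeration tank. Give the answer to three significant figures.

From the SRT design equation V = Y Q (S₀−S) θ_c / [X (1 + k_d θ_c)] = 0.681 × 2950 × (1870 − 11.3) × 11.3 / [2280 × (1 + 0.0511 × 11.3)] = 4.22×10^7 / 3597 = 11732 m³.
Food-to-microorganism ratio F/M = Q S₀ / (V X) = 2950 × 1870 / (11732 × 2280) = 0.2062 d⁻¹.

F/M ≈ 0.206 d⁻¹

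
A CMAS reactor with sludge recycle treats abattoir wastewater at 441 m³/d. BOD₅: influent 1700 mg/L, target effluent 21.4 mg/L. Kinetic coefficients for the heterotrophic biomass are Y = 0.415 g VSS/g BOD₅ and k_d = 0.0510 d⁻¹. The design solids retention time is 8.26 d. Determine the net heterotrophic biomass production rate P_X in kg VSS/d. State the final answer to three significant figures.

The observed yield is Y_obs = Y/(1 + k_d·θ_c) = 0.415 / (1 + 0.0510 × 8.26) = 0.415 / 1.421 = 0.2920 g VSS per g BOD₅ removed.
Substrate removed = Q·(S₀ − S) = 441 m³/d × (1700 − 21.4) g/m³ = 7.4×10^5 g/d = 740.3 kg/d.
Biomass produced: P_X = Y_obs·Q·ΔS = 0.2920 × 740.3 ≈ 216.2 kg VSS/d.

P_X ≈ 216 kg VSS/d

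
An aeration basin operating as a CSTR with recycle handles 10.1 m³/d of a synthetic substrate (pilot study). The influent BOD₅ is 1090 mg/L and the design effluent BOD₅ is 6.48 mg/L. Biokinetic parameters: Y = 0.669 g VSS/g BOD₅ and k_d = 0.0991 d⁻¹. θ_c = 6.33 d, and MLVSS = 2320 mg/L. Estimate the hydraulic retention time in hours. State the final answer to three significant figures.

Rearranging the biomass balance for a CMAS with decay, V = Y·Q·ΔS·θ_c / [X·(1+k_d θ_c)] = 0.669 × 10.1 × (1090 − 6.48) × 6.33 / [2320 × (1 + 0.0991 × 6.33)] = 4.63×10^4 / 3775 = 12.28 m³.
τ = V/Q = 12.28/10.1 = 1.215 d, or 29.17 h.

τ ≈ 29.2 h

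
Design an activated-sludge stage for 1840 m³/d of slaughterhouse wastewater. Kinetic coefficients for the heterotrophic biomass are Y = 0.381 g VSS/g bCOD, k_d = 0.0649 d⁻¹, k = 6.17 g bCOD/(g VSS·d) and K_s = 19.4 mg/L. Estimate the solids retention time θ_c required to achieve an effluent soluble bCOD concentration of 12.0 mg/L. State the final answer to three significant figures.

θ_c ≈ 1.20 d

Specific growth rate at S = 12.0 mg/L: μ = YkS/(K_s+S) = 0.381·6.17·12.0/(19.4+12.0) = 0.8984 d⁻¹.
Then 1/θ_c = μ − k_d = 0.8984 − 0.0649 = 0.8335 d⁻¹, giving θ_c = 1.200 d.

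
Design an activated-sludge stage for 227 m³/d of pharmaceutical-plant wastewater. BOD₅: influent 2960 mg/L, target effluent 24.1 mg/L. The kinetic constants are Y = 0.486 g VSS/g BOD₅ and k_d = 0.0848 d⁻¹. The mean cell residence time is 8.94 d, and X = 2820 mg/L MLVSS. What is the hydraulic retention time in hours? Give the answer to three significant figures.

Rearranging the biomass balance for a CMAS with decay, V = Y·Q·ΔS·θ_c / [X·(1+k_d θ_c)] = 0.486 × 227 × (2960 − 24.1) × 8.94 / [2820 × (1 + 0.0848 × 8.94)] = 2.9×10^6 / 4958 = 584.0 m³.
Hydraulic retention time τ = V/Q = 584.0 / 227 = 2.573 d = 61.75 h.

τ ≈ 61.7 h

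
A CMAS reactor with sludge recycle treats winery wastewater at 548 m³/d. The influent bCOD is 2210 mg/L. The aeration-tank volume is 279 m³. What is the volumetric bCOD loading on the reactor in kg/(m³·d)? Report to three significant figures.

L_v ≈ 4.34 kg bCOD/(m³·d)

Applied bCOD load per unit volume = Q·S₀/V = (548 × 2210/1000)/279.0 = 4.341 kg bCOD·m⁻³·d⁻¹.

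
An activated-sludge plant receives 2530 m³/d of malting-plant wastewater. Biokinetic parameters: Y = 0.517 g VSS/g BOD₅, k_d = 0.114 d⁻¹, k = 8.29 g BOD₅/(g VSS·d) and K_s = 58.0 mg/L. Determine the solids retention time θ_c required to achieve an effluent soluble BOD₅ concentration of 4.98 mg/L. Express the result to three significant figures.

From 1/θ_c = Y·k·S/(K_s + S) − k_d: Y·k·S/(K_s+S) = 0.517 × 8.29 × 4.98 / (58.0 + 4.98) = 0.3389 d⁻¹.
1/θ_c = 0.3389 − 0.114 = 0.2249 d⁻¹, so θ_c = 4.446 d.

θ_c ≈ 4.45 d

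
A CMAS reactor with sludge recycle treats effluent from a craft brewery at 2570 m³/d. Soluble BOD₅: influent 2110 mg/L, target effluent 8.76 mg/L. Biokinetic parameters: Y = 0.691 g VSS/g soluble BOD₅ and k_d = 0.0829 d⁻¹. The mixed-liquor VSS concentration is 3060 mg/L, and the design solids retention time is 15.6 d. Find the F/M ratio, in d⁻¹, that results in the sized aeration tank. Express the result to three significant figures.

F/M ≈ 0.214 d⁻¹

Steady-state biomass mass balance: V·X·(1 + k_d·θ_c) = Y·Q·(S₀ − S)·θ_c, so V = 0.691 × 2570 × (2110 − 8.76) × 15.6 / [3060 × (1 + 0.0829 × 15.6)] = 5.82×10^7 / 7017 = 8295 m³.
F/M = Q·S₀ / (V·X) = 2570 × 2110 / (8295 × 3060) = 0.2136 g soluble BOD₅·(g VSS·d)⁻¹.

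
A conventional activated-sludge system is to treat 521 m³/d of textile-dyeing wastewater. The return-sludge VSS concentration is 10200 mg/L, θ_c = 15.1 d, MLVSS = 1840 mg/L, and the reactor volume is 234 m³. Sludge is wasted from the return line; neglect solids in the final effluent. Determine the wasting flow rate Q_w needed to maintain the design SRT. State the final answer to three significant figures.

Q_w ≈ 2.80 m³/d

Wasting from the return line (neglecting effluent solids): Q_w = V·X / (θ_c·X_r) = 234.0 × 1840 / (15.1 × 10200) = 2.795 m³/d.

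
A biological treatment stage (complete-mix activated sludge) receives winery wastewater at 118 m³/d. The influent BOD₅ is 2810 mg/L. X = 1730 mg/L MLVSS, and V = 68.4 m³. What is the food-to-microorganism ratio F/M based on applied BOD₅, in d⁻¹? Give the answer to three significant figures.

F/M = applied load / biomass = Q·S₀/(V·X) = 118 × 2810 / (68.40 × 1730) = 2.802 d⁻¹.

F/M ≈ 2.80 d⁻¹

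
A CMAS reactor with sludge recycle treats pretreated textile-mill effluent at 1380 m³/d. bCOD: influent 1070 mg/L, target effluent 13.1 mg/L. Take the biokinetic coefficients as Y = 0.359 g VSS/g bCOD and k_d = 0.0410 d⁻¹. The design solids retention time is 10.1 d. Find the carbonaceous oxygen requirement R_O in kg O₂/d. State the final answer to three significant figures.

R_O ≈ 933 kg O₂/d

The observed yield is Y_obs = Y/(1 + k_d·θ_c) = 0.359 / (1 + 0.0410 × 10.1) = 0.359 / 1.414 = 0.2539 g VSS per g bCOD removed.
Substrate removed = Q·(S₀ − S) = 1380 m³/d × (1070 − 13.1) g/m³ = 1.46×10^6 g/d = 1459 kg/d.
Biomass synthesised: P_X = Y_obs × 1459 = 370.3 kg VSS/d.
R_O = Q·ΔS − 1.42 P_X = 1459 − 525.8 = 932.7 kg O₂/d.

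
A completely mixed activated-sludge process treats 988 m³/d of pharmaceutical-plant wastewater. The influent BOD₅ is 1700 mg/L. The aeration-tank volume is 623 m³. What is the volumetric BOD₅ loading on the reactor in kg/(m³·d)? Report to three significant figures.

Volumetric loading L_v = Q·S₀ / V = 988 × 1700 g/m³ / 623.0 m³ = 2696 g/(m³·d) = 2.696 kg BOD₅/(m³·d).

L_v ≈ 2.70 kg BOD₅/(m³·d)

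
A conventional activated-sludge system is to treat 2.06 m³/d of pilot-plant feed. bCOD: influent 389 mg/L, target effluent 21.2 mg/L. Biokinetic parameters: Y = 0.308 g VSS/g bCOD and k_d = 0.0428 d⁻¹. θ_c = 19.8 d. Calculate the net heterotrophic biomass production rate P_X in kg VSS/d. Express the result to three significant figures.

P_X ≈ 0.126 kg VSS/d

Observed yield with endogenous decay: Y_obs = Y / (1 + k_d·θ_c) = 0.308 / (1 + 0.0428 × 19.8) = 0.308 / 1.847 = 0.1667 g VSS/g bCOD.
Q·(S₀ − S) = 2.06 × (389 − 21.2) × 10⁻³ = 0.7577 kg/d removed.
So the net sludge growth is P_X = 0.1667 × 0.7577 = 0.1263 kg VSS/d.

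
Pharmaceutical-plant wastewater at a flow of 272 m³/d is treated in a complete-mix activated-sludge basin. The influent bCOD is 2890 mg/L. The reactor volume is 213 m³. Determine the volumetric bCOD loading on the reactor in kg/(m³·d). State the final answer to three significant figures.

Volumetric loading L_v = Q·S₀ / V = 272 × 2890 g/m³ / 213.0 m³ = 3691 g/(m³·d) = 3.691 kg bCOD/(m³·d).

L_v ≈ 3.69 kg bCOD/(m³·d)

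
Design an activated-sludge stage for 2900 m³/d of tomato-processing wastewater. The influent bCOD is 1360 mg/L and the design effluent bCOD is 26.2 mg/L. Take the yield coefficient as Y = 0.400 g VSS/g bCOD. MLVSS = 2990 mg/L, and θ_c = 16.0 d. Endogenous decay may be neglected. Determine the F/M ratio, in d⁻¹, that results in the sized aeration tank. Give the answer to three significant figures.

With k_d = 0 the design equation reduces to V = Y Q (S₀−S) θ_c / X = 0.400 × 2900 × (1360 − 26.2) × 16.0 / 2990 = 8279 m³.
F/M = Q·S₀ / (V·X) = 2900 × 1360 / (8279 × 2990) = 0.1593 g bCOD·(g VSS·d)⁻¹.

F/M ≈ 0.159 d⁻¹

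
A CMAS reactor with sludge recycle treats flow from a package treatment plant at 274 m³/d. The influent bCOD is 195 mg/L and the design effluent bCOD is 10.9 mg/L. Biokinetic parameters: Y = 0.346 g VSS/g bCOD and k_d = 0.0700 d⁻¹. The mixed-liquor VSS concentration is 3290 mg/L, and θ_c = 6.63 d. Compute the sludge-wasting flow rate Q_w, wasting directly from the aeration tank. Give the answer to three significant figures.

Steady-state biomass mass balance: V·X·(1 + k_d·θ_c) = Y·Q·(S₀ − S)·θ_c, so V = 0.346 × 274 × (195 − 10.9) × 6.63 / [3290 × (1 + 0.0700 × 6.63)] = 1.16×10^5 / 4817 = 24.02 m³.
With mixed-liquor wasting, θ_c = V/Q_w, so Q_w = V/θ_c = 24.02/6.63 = 3.623 m³/d.

Q_w ≈ 3.62 m³/d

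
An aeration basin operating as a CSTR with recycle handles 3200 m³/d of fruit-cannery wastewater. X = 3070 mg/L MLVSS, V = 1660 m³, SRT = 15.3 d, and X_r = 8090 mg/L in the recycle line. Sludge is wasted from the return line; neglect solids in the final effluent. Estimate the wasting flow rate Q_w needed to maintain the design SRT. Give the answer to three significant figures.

Q_w ≈ 41.2 m³/d

Wasting from the return line (neglecting effluent solids): Q_w = V·X / (θ_c·X_r) = 1660 × 3070 / (15.3 × 8090) = 41.17 m³/d.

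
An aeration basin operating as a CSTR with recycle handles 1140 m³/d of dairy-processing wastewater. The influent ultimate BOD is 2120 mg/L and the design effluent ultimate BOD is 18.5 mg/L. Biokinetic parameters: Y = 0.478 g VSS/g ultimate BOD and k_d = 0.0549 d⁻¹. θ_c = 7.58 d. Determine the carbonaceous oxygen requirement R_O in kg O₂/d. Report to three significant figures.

Correct the yield for decay: Y_obs = Y/(1 + k_d θ_c) = 0.478 / (1 + 0.0549 × 7.58) = 0.478 / 1.416 = 0.3375.
Mass of ultimate BOD removed per day: Q(S₀ − S) = 1140 × 2102 g/m³ = 2396 kg/d.
Net sludge production P_X = 0.3375 × 2396 = 808.6 kg VSS/d.
R_O = Q·ΔS − 1.42 P_X = 2396 − 1148 = 1247 kg O₂/d.

R_O ≈ 1250 kg O₂/d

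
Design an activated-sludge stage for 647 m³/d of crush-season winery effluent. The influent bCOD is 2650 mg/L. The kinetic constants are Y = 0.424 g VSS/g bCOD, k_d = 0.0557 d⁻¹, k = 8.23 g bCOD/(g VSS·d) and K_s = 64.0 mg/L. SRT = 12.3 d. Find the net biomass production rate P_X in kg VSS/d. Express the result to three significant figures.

P_X ≈ 431 kg VSS/d

Effluent substrate depends only on kinetics and SRT: S = K_s(1 + k_d θ_c) / [θ_c(Yk − k_d) − 1] = 64.0 × (1 + 0.0557 × 12.3) / [12.3 × (0.424 × 8.23 − 0.0557) − 1] = 107.8 / 41.24 = 2.615 mg/L.
Y_obs = Y / (1 + k_d θ_c) = 0.424 / (1 + 0.0557 × 12.3) = 0.424 / 1.685 = 0.2516.
Substrate removed = Q·(S₀ − S) = 647 m³/d × (2650 − 2.62) g/m³ = 1.71×10^6 g/d = 1713 kg/d.
P_X = Y_obs · Q(S₀ − S) = 0.2516 × 1713 = 431.0 kg VSS/d.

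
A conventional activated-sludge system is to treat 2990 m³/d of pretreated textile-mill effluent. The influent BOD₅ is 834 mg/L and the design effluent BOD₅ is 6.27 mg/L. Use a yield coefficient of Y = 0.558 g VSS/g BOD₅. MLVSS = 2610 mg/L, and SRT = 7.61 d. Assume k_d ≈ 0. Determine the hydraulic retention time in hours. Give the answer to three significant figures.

τ ≈ 32.3 h

With k_d = 0 the design equation reduces to V = Y Q (S₀−S) θ_c / X = 0.558 × 2990 × (834 − 6.27) × 7.61 / 2610 = 4027 m³.
Hydraulic retention time τ = V/Q = 4027 / 2990 = 1.347 d = 32.32 h.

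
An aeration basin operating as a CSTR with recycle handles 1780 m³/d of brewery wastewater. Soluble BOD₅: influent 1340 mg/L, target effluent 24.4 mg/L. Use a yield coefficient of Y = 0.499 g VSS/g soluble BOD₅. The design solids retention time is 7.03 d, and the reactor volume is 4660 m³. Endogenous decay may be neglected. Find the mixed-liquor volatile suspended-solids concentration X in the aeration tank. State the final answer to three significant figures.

X ≈ 1760 mg/L

From V·X = Y·Q·(S₀ − S)·θ_c (decay neglected): X = 0.499 × 1780 × (1340 − 24.4) × 7.03 / 4660 = 1763 mg/L.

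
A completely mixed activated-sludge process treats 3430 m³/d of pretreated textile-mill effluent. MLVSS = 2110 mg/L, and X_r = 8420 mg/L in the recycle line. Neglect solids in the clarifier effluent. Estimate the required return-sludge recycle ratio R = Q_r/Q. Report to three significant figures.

Mass balance around the secondary clarifier (neglecting effluent solids): R = X / (X_r − X) = 2110 / (8420 − 2110) = 0.3344.

R ≈ 0.334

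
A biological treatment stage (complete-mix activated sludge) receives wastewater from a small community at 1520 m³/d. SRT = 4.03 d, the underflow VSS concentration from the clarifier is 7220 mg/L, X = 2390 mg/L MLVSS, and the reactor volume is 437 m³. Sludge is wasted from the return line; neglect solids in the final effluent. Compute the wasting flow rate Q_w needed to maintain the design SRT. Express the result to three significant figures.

Q_w = (V·X)/(θ_c X_r) = 437.0 × 2390 / (4.03 × 7220) = 35.90 m³/d.

Q_w ≈ 35.9 m³/d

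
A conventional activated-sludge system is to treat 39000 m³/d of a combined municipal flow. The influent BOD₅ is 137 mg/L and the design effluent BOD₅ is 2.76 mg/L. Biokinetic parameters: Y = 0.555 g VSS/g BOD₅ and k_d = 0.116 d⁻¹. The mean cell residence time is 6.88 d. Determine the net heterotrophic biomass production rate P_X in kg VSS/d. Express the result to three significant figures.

P_X ≈ 1620 kg VSS/d

Observed yield with endogenous decay: Y_obs = Y / (1 + k_d·θ_c) = 0.555 / (1 + 0.116 × 6.88) = 0.555 / 1.798 = 0.3087 g VSS/g BOD₅.
ΔS = 137 − 2.76 = 134.2 mg/L, so the substrate removal rate is 39000 × 134.2/1000 = 5235 kg BOD₅/d.
Biomass produced: P_X = Y_obs·Q·ΔS = 0.3087 × 5235 ≈ 1616 kg VSS/d.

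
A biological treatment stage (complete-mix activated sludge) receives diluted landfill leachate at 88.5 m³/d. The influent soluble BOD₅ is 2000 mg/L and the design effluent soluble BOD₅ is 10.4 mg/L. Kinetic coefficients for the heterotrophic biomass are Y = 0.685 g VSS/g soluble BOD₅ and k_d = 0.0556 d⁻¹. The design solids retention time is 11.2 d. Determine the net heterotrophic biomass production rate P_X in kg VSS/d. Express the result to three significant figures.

Correct the yield for decay: Y_obs = Y/(1 + k_d θ_c) = 0.685 / (1 + 0.0556 × 11.2) = 0.685 / 1.623 = 0.4221.
Q·(S₀ − S) = 88.5 × (2000 − 10.4) × 10⁻³ = 176.1 kg/d removed.
Net biomass production P_X = Y_obs × Q·(S₀ − S) = 0.4221 × 176.1 = 74.33 kg VSS/d.

P_X ≈ 74.3 kg VSS/d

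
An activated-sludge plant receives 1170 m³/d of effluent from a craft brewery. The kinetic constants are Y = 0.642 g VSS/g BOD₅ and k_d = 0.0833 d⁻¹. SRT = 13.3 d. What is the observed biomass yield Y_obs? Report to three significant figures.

Y_obs ≈ 0.305 g VSS/g BOD₅

Observed yield with endogenous decay: Y_obs = Y / (1 + k_d·θ_c) = 0.642 / (1 + 0.0833 × 13.3) = 0.642 / 2.108 = 0.3046 g VSS/g BOD₅.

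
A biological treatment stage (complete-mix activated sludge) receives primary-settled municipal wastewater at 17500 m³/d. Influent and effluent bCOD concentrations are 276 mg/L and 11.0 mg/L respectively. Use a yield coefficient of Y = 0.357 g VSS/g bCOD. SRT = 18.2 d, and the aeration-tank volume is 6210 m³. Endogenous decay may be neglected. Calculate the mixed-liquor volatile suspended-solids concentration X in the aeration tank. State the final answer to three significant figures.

X ≈ 4850 mg/L

From V·X = Y·Q·(S₀ − S)·θ_c (decay neglected): X = 0.357 × 17500 × (276 − 11.0) × 18.2 / 6210 = 4852 mg/L.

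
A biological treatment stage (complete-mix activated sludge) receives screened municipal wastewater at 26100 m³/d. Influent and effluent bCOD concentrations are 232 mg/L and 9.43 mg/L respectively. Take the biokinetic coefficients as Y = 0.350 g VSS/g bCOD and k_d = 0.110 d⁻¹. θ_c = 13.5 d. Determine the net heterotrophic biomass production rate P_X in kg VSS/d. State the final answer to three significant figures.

Y_obs = Y / (1 + k_d θ_c) = 0.350 / (1 + 0.110 × 13.5) = 0.350 / 2.485 = 0.1408.
Q·(S₀ − S) = 26100 × (232 − 9.43) × 10⁻³ = 5809 kg/d removed.
Biomass produced: P_X = Y_obs·Q·ΔS = 0.1408 × 5809 ≈ 818.2 kg VSS/d.

P_X ≈ 818 kg VSS/d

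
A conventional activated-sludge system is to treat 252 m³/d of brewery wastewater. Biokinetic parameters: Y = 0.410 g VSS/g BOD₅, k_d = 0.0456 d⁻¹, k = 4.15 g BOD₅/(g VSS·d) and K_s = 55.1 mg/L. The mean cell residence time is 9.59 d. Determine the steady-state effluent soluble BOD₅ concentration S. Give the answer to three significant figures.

S ≈ 5.32 mg/L

From the Monod/SRT balance for a CMAS, S = K_s·(1+k_d θ_c)/[θ_c·(Y k − k_d) − 1] = 55.1 × (1 + 0.0456 × 9.59) / [9.59 × (0.410 × 4.15 − 0.0456) − 1] = 79.20 / 14.88 = 5.322 mg/L.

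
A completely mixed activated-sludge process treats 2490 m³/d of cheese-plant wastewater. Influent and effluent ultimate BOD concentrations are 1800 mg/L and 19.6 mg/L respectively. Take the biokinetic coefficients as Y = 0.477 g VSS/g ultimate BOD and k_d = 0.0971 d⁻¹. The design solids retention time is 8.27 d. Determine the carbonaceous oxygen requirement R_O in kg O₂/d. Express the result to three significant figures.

R_O ≈ 2770 kg O₂/d

Y_obs = Y / (1 + k_d θ_c) = 0.477 / (1 + 0.0971 × 8.27) = 0.477 / 1.803 = 0.2646.
Q·(S₀ − S) = 2490 × (1800 − 19.6) × 10⁻³ = 4433 kg/d removed.
Biomass synthesised: P_X = Y_obs × 4433 = 1173 kg VSS/d.
Carbonaceous O₂ demand = substrate oxidised − cell-mass equivalent = 4433 − 1.42 × 1173 = 2768 kg O₂/d.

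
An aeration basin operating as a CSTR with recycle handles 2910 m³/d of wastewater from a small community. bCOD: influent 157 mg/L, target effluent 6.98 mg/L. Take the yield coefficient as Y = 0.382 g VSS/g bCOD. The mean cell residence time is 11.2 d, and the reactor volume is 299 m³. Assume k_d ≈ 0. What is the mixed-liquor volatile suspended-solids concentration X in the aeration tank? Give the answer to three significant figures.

From V·X = Y·Q·(S₀ − S)·θ_c (decay neglected): X = 0.382 × 2910 × (157 − 6.98) × 11.2 / 299 = 6247 mg/L.

X ≈ 6250 mg/L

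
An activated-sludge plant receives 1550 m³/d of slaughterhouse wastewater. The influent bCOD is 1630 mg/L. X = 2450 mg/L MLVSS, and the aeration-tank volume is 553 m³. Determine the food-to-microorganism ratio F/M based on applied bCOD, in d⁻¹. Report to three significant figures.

Food-to-microorganism ratio F/M = Q S₀ / (V X) = 1550 × 1630 / (553.0 × 2450) = 1.865 d⁻¹.

F/M ≈ 1.86 d⁻¹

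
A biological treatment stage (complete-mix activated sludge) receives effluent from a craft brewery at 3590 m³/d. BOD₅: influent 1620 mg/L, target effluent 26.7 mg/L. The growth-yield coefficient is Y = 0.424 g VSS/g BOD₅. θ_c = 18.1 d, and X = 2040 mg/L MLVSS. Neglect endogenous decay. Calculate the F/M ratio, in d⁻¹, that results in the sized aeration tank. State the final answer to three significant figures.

V·X = Y·Q·ΔS·θ_c gives V = 0.424 × 3590 × (1620 − 26.7) × 18.1 / 2040 = 21518 m³.
Food-to-microorganism ratio F/M = Q S₀ / (V X) = 3590 × 1620 / (21518 × 2040) = 0.1325 d⁻¹.

F/M ≈ 0.132 d⁻¹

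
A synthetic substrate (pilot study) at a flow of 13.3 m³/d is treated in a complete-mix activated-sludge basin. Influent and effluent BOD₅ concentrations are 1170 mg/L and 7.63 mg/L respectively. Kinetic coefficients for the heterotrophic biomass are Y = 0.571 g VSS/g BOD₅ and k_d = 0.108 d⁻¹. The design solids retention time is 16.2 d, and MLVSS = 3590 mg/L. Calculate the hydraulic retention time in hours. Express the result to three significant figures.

τ ≈ 26.1 h

Rearranging the biomass balance for a CMAS with decay, V = Y·Q·ΔS·θ_c / [X·(1+k_d θ_c)] = 0.571 × 13.3 × (1170 − 7.63) × 16.2 / [3590 × (1 + 0.108 × 16.2)] = 1.43×10^5 / 9871 = 14.49 m³.
Hydraulic retention time τ = V/Q = 14.49 / 13.3 = 1.089 d = 26.14 h.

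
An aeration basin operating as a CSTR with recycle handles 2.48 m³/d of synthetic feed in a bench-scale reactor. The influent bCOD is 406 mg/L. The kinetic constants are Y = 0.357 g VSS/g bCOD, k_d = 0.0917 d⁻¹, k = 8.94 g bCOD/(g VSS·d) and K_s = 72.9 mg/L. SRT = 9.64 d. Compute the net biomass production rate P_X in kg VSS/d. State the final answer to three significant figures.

Effluent substrate depends only on kinetics and SRT: S = K_s(1 + k_d θ_c) / [θ_c(Yk − k_d) − 1] = 72.9 × (1 + 0.0917 × 9.64) / [9.64 × (0.357 × 8.94 − 0.0917) − 1] = 137.3 / 28.88 = 4.755 mg/L.
Correct the yield for decay: Y_obs = Y/(1 + k_d θ_c) = 0.357 / (1 + 0.0917 × 9.64) = 0.357 / 1.884 = 0.1895.
ΔS = 406 − 4.76 = 401.2 mg/L, so the substrate removal rate is 2.48 × 401.2/1000 = 0.9951 kg bCOD/d.
Biomass produced: P_X = Y_obs·Q·ΔS = 0.1895 × 0.9951 ≈ 0.1886 kg VSS/d.

P_X ≈ 0.189 kg VSS/d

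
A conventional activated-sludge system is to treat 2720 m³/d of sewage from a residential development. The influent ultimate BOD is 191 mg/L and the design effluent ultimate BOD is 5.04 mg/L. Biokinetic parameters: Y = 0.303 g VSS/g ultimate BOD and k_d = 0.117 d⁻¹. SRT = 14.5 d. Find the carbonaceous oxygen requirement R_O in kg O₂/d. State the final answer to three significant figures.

Correct the yield for decay: Y_obs = Y/(1 + k_d θ_c) = 0.303 / (1 + 0.117 × 14.5) = 0.303 / 2.697 = 0.1124.
Mass of ultimate BOD removed per day: Q(S₀ − S) = 2720 × 186.0 g/m³ = 505.8 kg/d.
Net sludge production P_X = 0.1124 × 505.8 = 56.84 kg VSS/d.
R_O = Q·ΔS − 1.42 P_X = 505.8 − 80.71 = 425.1 kg O₂/d.

R_O ≈ 425 kg O₂/d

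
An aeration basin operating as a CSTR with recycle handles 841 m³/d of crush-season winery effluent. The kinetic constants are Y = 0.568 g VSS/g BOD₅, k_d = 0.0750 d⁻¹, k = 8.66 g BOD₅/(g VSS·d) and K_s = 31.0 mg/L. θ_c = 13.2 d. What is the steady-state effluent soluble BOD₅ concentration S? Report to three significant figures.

For a completely mixed reactor with recycle the Lawrence–McCarty relation gives S = K_s·(1 + k_d·θ_c) / [θ_c·(Y·k − k_d) − 1] = 31.0 × (1 + 0.0750 × 13.2) / [13.2 × (0.568 × 8.66 − 0.0750) − 1] = 61.69 / 62.94 = 0.9802 mg/L.

S ≈ 0.980 mg/L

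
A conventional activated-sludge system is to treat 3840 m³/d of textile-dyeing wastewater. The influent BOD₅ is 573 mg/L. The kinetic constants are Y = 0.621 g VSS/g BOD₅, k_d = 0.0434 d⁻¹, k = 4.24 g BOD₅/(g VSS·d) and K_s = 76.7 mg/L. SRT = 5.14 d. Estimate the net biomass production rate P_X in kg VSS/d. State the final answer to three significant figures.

P_X ≈ 1100 kg VSS/d

From the Monod/SRT balance for a CMAS, S = K_s·(1+k_d θ_c)/[θ_c·(Y k − k_d) − 1] = 76.7 × (1 + 0.0434 × 5.14) / [5.14 × (0.621 × 4.24 − 0.0434) − 1] = 93.81 / 12.31 = 7.620 mg/L.
Y_obs = Y / (1 + k_d θ_c) = 0.621 / (1 + 0.0434 × 5.14) = 0.621 / 1.223 = 0.5077.
ΔS = 573 − 7.62 = 565.4 mg/L, so the substrate removal rate is 3840 × 565.4/1000 = 2171 kg BOD₅/d.
Net biomass production P_X = Y_obs × Q·(S₀ − S) = 0.5077 × 2171 = 1102 kg VSS/d.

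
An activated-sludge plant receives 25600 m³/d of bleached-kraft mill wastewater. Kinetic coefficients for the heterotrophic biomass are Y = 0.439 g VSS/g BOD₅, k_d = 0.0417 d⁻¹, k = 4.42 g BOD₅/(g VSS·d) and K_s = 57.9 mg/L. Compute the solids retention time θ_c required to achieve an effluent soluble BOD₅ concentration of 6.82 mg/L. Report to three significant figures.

At the target effluent, Y k S/(K_s+S) = 0.439×4.42×6.82/64.72 = 0.2045 d⁻¹.
1/θ_c = 0.2045 − 0.0417 = 0.1628 d⁻¹, so θ_c = 6.144 d.

θ_c ≈ 6.14 d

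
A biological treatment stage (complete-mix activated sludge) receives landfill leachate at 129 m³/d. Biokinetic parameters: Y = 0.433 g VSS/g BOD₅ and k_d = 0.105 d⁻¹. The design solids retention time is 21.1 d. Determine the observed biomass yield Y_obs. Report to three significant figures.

Observed yield with endogenous decay: Y_obs = Y / (1 + k_d·θ_c) = 0.433 / (1 + 0.105 × 21.1) = 0.433 / 3.216 = 0.1347 g VSS/g BOD₅.

Y_obs ≈ 0.135 g VSS/g BOD₅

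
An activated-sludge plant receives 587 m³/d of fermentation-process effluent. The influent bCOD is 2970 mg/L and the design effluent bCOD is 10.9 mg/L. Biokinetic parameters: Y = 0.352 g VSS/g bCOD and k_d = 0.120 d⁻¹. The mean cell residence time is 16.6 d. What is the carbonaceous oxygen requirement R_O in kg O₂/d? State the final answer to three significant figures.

Y_obs = Y / (1 + k_d θ_c) = 0.352 / (1 + 0.120 × 16.6) = 0.352 / 2.992 = 0.1176.
ΔS = 2970 − 10.9 = 2959 mg/L, so the substrate removal rate is 587 × 2959/1000 = 1737 kg bCOD/d.
P_X = Y_obs·Q·(S₀ − S) = 0.1176 × 1737 = 204.4 kg VSS/d.
Carbonaceous O₂ demand = substrate oxidised − cell-mass equivalent = 1737 − 1.42 × 204.4 = 1447 kg O₂/d.

R_O ≈ 1450 kg O₂/d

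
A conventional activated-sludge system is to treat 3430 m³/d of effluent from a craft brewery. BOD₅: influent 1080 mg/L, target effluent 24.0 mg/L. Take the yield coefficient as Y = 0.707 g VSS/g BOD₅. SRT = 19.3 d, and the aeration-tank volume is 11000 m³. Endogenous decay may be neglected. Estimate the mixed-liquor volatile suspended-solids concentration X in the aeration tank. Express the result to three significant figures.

X = Y·Q·ΔS·θ_c / V = 0.707 × 3430 × (1080 − 24.0) × 19.3 / 11000 = 4493 mg/L.

X ≈ 4490 mg/L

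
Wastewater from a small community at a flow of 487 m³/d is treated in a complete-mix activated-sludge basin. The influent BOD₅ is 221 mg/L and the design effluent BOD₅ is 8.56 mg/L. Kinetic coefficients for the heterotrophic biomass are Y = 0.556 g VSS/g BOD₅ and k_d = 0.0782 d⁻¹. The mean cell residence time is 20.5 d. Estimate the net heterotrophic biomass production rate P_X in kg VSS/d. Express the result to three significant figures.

Y_obs = Y / (1 + k_d θ_c) = 0.556 / (1 + 0.0782 × 20.5) = 0.556 / 2.603 = 0.2136.
Mass of BOD₅ removed per day: Q(S₀ − S) = 487 × 212.4 g/m³ = 103.5 kg/d.
So the net sludge growth is P_X = 0.2136 × 103.5 = 22.10 kg VSS/d.

P_X ≈ 22.1 kg VSS/d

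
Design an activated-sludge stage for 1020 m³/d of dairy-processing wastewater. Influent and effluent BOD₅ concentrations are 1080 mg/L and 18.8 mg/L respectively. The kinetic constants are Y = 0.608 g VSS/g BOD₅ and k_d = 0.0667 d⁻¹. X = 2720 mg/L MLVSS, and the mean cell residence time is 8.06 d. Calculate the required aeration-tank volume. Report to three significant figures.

V ≈ 1270 m³

Steady-state biomass mass balance: V·X·(1 + k_d·θ_c) = Y·Q·(S₀ − S)·θ_c, so V = 0.608 × 1020 × (1080 − 18.8) × 8.06 / [2720 × (1 + 0.0667 × 8.06)] = 5.3×10^6 / 4182 = 1268 m³.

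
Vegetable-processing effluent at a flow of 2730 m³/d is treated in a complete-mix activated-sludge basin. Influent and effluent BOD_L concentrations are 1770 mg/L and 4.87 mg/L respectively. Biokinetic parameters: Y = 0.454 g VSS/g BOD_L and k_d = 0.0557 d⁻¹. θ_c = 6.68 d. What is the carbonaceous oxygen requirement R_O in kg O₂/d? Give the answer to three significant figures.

Observed yield with endogenous decay: Y_obs = Y / (1 + k_d·θ_c) = 0.454 / (1 + 0.0557 × 6.68) = 0.454 / 1.372 = 0.3309 g VSS/g BOD_L.
ΔS = 1770 − 4.87 = 1765 mg/L, so the substrate removal rate is 2730 × 1765/1000 = 4819 kg BOD_L/d.
Net sludge production P_X = 0.3309 × 4819 = 1594 kg VSS/d.
Carbonaceous O₂ demand = substrate oxidised − cell-mass equivalent = 4819 − 1.42 × 1594 = 2555 kg O₂/d.

R_O ≈ 2550 kg O₂/d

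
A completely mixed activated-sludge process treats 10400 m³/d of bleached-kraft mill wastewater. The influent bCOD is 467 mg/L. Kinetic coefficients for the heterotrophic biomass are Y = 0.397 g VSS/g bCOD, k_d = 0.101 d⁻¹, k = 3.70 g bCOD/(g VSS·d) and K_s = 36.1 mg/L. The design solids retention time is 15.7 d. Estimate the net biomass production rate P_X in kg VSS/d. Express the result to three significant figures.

From the Monod/SRT balance for a CMAS, S = K_s·(1+k_d θ_c)/[θ_c·(Y k − k_d) − 1] = 36.1 × (1 + 0.101 × 15.7) / [15.7 × (0.397 × 3.70 − 0.101) − 1] = 93.34 / 20.48 = 4.559 mg/L.
Y_obs = Y / (1 + k_d θ_c) = 0.397 / (1 + 0.101 × 15.7) = 0.397 / 2.586 = 0.1535.
ΔS = 467 − 4.56 = 462.4 mg/L, so the substrate removal rate is 10400 × 462.4/1000 = 4809 kg bCOD/d.
So the net sludge growth is P_X = 0.1535 × 4809 = 738.4 kg VSS/d.

P_X ≈ 738 kg VSS/d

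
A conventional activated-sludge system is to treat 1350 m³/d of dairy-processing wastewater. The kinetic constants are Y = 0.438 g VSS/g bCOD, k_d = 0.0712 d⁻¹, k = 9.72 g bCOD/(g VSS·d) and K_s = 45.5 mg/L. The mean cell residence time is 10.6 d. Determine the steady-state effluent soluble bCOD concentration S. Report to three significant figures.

Effluent substrate depends only on kinetics and SRT: S = K_s(1 + k_d θ_c) / [θ_c(Yk − k_d) − 1] = 45.5 × (1 + 0.0712 × 10.6) / [10.6 × (0.438 × 9.72 − 0.0712) − 1] = 79.84 / 43.37 = 1.841 mg/L.

S ≈ 1.84 mg/L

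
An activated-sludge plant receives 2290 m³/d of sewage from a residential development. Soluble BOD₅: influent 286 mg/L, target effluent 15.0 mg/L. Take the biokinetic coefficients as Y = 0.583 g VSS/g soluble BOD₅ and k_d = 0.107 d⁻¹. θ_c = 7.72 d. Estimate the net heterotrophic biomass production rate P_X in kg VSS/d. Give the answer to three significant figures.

P_X ≈ 198 kg VSS/d

Correct the yield for decay: Y_obs = Y/(1 + k_d θ_c) = 0.583 / (1 + 0.107 × 7.72) = 0.583 / 1.826 = 0.3193.
Substrate removed = Q·(S₀ − S) = 2290 m³/d × (286 − 15.0) g/m³ = 6.21×10^5 g/d = 620.6 kg/d.
P_X = Y_obs · Q(S₀ − S) = 0.3193 × 620.6 = 198.1 kg VSS/d.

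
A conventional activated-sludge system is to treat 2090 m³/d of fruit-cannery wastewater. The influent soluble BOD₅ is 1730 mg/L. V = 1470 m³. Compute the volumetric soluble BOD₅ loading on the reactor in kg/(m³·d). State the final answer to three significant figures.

L_v ≈ 2.46 kg soluble BOD₅/(m³·d)

Volumetric loading L_v = Q·S₀ / V = 2090 × 1730 g/m³ / 1470 m³ = 2460 g/(m³·d) = 2.460 kg soluble BOD₅/(m³·d).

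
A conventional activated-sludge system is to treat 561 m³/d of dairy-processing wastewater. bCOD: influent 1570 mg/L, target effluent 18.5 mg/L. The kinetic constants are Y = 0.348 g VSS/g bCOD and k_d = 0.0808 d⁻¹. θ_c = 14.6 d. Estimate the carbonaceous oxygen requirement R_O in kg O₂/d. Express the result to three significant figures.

R_O ≈ 673 kg O₂/d

Y_obs = Y / (1 + k_d θ_c) = 0.348 / (1 + 0.0808 × 14.6) = 0.348 / 2.180 = 0.1597.
Q·(S₀ − S) = 561 × (1570 − 18.5) × 10⁻³ = 870.4 kg/d removed.
P_X = Y_obs·Q·(S₀ − S) = 0.1597 × 870.4 = 139.0 kg VSS/d.
Carbonaceous O₂ demand = substrate oxidised − cell-mass equivalent = 870.4 − 1.42 × 139.0 = 673.1 kg O₂/d.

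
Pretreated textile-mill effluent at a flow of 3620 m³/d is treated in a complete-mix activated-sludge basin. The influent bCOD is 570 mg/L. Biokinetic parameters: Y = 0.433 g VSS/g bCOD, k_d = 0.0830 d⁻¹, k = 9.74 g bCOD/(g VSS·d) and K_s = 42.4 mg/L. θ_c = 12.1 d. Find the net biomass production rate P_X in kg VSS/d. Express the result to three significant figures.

From the Monod/SRT balance for a CMAS, S = K_s·(1+k_d θ_c)/[θ_c·(Y k − k_d) − 1] = 42.4 × (1 + 0.0830 × 12.1) / [12.1 × (0.433 × 9.74 − 0.0830) − 1] = 84.98 / 49.03 = 1.733 mg/L.
Observed yield with endogenous decay: Y_obs = Y / (1 + k_d·θ_c) = 0.433 / (1 + 0.0830 × 12.1) = 0.433 / 2.004 = 0.2160 g VSS/g bCOD.
ΔS = 570 − 1.73 = 568.3 mg/L, so the substrate removal rate is 3620 × 568.3/1000 = 2057 kg bCOD/d.
Biomass produced: P_X = Y_obs·Q·ΔS = 0.2160 × 2057 ≈ 444.4 kg VSS/d.

P_X ≈ 444 kg VSS/d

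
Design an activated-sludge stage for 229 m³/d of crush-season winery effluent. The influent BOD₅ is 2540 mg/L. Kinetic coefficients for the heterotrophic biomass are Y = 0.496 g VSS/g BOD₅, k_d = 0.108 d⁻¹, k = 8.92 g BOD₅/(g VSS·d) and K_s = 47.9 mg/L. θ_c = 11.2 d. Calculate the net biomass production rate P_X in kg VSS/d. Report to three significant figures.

P_X ≈ 130 kg VSS/d

From the Monod/SRT balance for a CMAS, S = K_s·(1+k_d θ_c)/[θ_c·(Y k − k_d) − 1] = 47.9 × (1 + 0.108 × 11.2) / [11.2 × (0.496 × 8.92 − 0.108) − 1] = 105.8 / 47.34 = 2.236 mg/L.
Correct the yield for decay: Y_obs = Y/(1 + k_d θ_c) = 0.496 / (1 + 0.108 × 11.2) = 0.496 / 2.210 = 0.2245.
ΔS = 2540 − 2.24 = 2538 mg/L, so the substrate removal rate is 229 × 2538/1000 = 581.1 kg BOD₅/d.
Net biomass production P_X = Y_obs × Q·(S₀ − S) = 0.2245 × 581.1 = 130.5 kg VSS/d.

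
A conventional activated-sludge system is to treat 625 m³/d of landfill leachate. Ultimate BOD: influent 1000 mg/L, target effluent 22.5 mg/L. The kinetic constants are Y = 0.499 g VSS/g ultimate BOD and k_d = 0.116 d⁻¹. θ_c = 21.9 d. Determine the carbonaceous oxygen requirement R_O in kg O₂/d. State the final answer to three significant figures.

Correct the yield for decay: Y_obs = Y/(1 + k_d θ_c) = 0.499 / (1 + 0.116 × 21.9) = 0.499 / 3.540 = 0.1409.
Q·(S₀ − S) = 625 × (1000 − 22.5) × 10⁻³ = 610.9 kg/d removed.
Net sludge production P_X = 0.1409 × 610.9 = 86.11 kg VSS/d.
R_O = Q·ΔS − 1.42 P_X = 610.9 − 122.3 = 488.7 kg O₂/d.

R_O ≈ 489 kg O₂/d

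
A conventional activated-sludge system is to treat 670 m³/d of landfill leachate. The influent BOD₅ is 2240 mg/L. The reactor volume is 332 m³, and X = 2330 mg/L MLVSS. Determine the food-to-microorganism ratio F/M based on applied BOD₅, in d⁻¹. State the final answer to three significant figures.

F/M = Q·S₀ / (V·X) = 670 × 2240 / (332.0 × 2330) = 1.940 g BOD₅·(g VSS·d)⁻¹.

F/M ≈ 1.94 d⁻¹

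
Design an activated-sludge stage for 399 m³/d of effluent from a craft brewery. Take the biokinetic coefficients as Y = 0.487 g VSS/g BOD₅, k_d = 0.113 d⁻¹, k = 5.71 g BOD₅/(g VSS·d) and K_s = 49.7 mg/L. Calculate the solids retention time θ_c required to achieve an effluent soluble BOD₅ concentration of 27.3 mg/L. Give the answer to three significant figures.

θ_c ≈ 1.15 d

From 1/θ_c = Y·k·S/(K_s + S) − k_d: Y·k·S/(K_s+S) = 0.487 × 5.71 × 27.3 / (49.7 + 27.3) = 0.9859 d⁻¹.
Then 1/θ_c = μ − k_d = 0.9859 − 0.113 = 0.8729 d⁻¹, giving θ_c = 1.146 d.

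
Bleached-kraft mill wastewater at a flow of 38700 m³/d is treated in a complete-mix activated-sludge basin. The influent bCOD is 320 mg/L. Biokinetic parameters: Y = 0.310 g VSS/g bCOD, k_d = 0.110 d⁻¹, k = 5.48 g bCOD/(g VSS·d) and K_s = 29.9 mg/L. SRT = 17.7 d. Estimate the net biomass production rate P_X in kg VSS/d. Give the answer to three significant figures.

P_X ≈ 1290 kg VSS/d

Effluent substrate depends only on kinetics and SRT: S = K_s(1 + k_d θ_c) / [θ_c(Yk − k_d) − 1] = 29.9 × (1 + 0.110 × 17.7) / [17.7 × (0.310 × 5.48 − 0.110) − 1] = 88.12 / 27.12 = 3.249 mg/L.
Correct the yield for decay: Y_obs = Y/(1 + k_d θ_c) = 0.310 / (1 + 0.110 × 17.7) = 0.310 / 2.947 = 0.1052.
Q·(S₀ − S) = 38700 × (320 − 3.25) × 10⁻³ = 12258 kg/d removed.
Biomass produced: P_X = Y_obs·Q·ΔS = 0.1052 × 12258 ≈ 1289 kg VSS/d.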